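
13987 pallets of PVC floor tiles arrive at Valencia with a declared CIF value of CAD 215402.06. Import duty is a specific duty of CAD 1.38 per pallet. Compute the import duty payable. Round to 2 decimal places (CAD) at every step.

Import duty: CAD 19302.06

Import duty = 13987 × 1.38 = 19302.06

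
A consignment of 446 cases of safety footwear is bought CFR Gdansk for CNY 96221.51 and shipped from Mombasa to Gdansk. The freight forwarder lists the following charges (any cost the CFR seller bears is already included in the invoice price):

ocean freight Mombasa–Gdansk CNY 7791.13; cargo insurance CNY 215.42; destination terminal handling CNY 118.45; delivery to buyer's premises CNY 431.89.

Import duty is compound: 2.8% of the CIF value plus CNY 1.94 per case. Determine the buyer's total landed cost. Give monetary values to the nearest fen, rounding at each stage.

CFR: the seller pays costs through ocean freight to the destination port, but not insurance.
Already in the invoice (seller's account under CFR): freight — exclude.
CIF value = CFR price + insurance = 96221.51 + 215.42 = 96436.93
Ad valorem component: 96436.93 × 2.8% = 2700.23
Specific component: 446 × 1.94 = 865.24
Import duty = 2700.23 + 865.24 = 3565.47
Buyer bears: insurance 215.42 + destination terminal 118.45 + delivery 431.89 + duty 3565.47 = 4331.23
Landed cost = invoice 96221.51 + 4331.23 = 100552.74

Total landed cost: CNY 100552.74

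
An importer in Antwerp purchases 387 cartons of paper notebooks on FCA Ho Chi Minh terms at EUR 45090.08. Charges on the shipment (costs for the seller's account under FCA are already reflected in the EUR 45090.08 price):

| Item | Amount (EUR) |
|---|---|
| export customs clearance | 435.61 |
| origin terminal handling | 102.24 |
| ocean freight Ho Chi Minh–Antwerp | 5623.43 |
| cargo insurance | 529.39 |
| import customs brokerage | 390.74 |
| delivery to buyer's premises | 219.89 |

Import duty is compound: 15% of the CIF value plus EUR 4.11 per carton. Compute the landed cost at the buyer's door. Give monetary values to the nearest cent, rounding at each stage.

Total landed cost: EUR 61248.11

FCA: the seller delivers export-cleared goods to the carrier; the buyer bears costs from that point.
Already in the invoice (seller's account under FCA): export clearance — exclude.
CIF value = FCA price + origin terminal + freight + insurance = 45090.08 + 102.24 + 5623.43 + 529.39 = 51345.14
Ad valorem component: 51345.14 × 15% = 7701.77
Specific component: 387 × 4.11 = 1590.57
Import duty = 7701.77 + 1590.57 = 9292.34
Buyer bears: origin terminal 102.24 + freight 5623.43 + insurance 529.39 + brokerage 390.74 + delivery 219.89 + duty 9292.34 = 16158.03
Landed cost = invoice 45090.08 + 16158.03 = 61248.11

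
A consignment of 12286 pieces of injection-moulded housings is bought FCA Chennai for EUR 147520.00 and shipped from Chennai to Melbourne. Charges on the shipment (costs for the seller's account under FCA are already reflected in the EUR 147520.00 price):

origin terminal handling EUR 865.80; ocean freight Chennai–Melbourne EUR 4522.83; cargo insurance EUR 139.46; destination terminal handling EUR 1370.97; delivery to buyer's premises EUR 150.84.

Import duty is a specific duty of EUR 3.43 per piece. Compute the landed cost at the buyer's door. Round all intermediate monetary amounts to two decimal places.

Total landed cost: EUR 196710.88

FCA: the seller delivers export-cleared goods to the carrier; the buyer bears costs from that point.
CIF value = FCA price + origin terminal + freight + insurance = 147520.00 + 865.80 + 4522.83 + 139.46 = 153048.09
Import duty = 12286 × 3.43 = 42140.98
Buyer bears: origin terminal 865.80 + freight 4522.83 + insurance 139.46 + destination terminal 1370.97 + delivery 150.84 + duty 42140.98 = 49190.88
Landed cost = invoice 147520.00 + 49190.88 = 196710.88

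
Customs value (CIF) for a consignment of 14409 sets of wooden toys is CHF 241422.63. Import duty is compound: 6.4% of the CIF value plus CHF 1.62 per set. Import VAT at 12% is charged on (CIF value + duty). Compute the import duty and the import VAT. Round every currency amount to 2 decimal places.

Import duty: CHF 38793.63; import VAT: CHF 33625.95

Ad valorem component: 241422.63 × 6.4% = 15451.05
Specific component: 14409 × 1.62 = 23342.58
Import duty = 15451.05 + 23342.58 = 38793.63
VAT base = CIF + duty = 241422.63 + 38793.63 = 280216.26
Import VAT = 280216.26 × 12% = 33625.95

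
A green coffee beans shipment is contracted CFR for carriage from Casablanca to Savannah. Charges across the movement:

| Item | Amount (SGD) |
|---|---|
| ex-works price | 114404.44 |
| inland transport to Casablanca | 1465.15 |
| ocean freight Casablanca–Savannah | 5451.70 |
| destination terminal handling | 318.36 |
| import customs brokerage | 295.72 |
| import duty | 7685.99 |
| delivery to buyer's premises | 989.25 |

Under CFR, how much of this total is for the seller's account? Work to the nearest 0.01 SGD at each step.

Seller's account: SGD 121321.29

CFR: the seller pays costs through ocean freight to the destination port, but not insurance.
Seller's account: goods 114404.44 + inland to port 1465.15 + freight 5451.70 = 121321.29
Buyer's account: destination terminal 318.36 + brokerage 295.72 + duty 7685.99 + delivery 989.25 = 9289.32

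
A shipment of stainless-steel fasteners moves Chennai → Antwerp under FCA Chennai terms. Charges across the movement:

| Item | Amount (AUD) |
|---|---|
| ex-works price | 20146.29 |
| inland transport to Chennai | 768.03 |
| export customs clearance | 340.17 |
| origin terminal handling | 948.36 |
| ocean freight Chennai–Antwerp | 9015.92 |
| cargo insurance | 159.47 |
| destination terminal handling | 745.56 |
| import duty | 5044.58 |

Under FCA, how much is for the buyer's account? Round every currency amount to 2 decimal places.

FCA: the seller delivers export-cleared goods to the carrier; the buyer bears costs from that point.
Seller's account: goods 20146.29 + inland to port 768.03 + export clearance 340.17 = 21254.49
Buyer's account: origin terminal 948.36 + freight 9015.92 + insurance 159.47 + destination terminal 745.56 + duty 5044.58 = 15913.89

Buyer's account: AUD 15913.89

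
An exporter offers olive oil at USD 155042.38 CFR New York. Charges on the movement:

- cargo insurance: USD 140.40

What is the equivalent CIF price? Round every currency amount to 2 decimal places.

CIF price: USD 155182.78

From CFR to CIF, the seller additionally bears: insurance.
CIF price = 155042.38 + 140.40 = 155182.78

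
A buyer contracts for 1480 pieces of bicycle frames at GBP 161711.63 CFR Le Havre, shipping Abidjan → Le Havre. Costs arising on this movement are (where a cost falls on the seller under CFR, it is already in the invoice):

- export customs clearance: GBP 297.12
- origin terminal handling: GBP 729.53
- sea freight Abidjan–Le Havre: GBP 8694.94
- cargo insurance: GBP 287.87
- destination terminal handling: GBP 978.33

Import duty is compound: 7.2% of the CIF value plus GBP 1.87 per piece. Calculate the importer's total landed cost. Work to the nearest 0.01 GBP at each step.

Total landed cost: GBP 177409.39

CFR: the seller pays costs through ocean freight to the destination port, but not insurance.
Already in the invoice (seller's account under CFR): export clearance, origin terminal, freight — exclude.
CIF value = CFR price + insurance = 161711.63 + 287.87 = 161999.50
Ad valorem component: 161999.50 × 7.2% = 11663.96
Specific component: 1480 × 1.87 = 2767.60
Import duty = 11663.96 + 2767.60 = 14431.56
Buyer bears: insurance 287.87 + destination terminal 978.33 + duty 14431.56 = 15697.76
Landed cost = invoice 161711.63 + 15697.76 = 177409.39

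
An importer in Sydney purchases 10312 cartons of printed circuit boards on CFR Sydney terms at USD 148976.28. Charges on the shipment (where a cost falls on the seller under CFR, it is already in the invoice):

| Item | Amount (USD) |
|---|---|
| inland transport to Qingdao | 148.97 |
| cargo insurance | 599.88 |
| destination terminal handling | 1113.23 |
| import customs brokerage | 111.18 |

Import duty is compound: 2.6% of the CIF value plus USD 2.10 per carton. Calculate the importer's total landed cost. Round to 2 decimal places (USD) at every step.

Total landed cost: USD 176344.75

CFR: the seller pays costs through ocean freight to the destination port, but not insurance.
Already in the invoice (seller's account under CFR): inland to port — exclude.
CIF value = CFR price + insurance = 148976.28 + 599.88 = 149576.16
Ad valorem component: 149576.16 × 2.6% = 3888.98
Specific component: 10312 × 2.10 = 21655.20
Import duty = 3888.98 + 21655.20 = 25544.18
Buyer bears: insurance 599.88 + destination terminal 1113.23 + brokerage 111.18 + duty 25544.18 = 27368.47
Landed cost = invoice 148976.28 + 27368.47 = 176344.75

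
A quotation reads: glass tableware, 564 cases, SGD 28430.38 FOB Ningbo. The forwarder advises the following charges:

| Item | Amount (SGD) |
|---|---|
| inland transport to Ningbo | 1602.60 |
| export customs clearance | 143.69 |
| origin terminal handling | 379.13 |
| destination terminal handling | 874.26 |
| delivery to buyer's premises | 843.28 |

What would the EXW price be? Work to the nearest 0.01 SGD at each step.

Not relevant to the conversion: destination terminal, delivery — on the buyer under both terms; not part of either seller's price.
From FOB to EXW, the seller no longer bears: inland to port, export clearance, origin terminal.
EXW price = 28430.38 − 1602.60 − 143.69 − 379.13 = 26304.96

EXW price: SGD 26304.96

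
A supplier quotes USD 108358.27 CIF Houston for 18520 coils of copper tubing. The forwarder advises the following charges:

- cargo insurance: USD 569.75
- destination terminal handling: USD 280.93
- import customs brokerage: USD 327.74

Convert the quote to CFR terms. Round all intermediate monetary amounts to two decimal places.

Not relevant to the conversion: destination terminal, brokerage — on the buyer under both terms; not part of either seller's price.
From CIF to CFR, the seller no longer bears: insurance.
CFR price = 108358.27 − 569.75 = 107788.52

CFR price: USD 107788.52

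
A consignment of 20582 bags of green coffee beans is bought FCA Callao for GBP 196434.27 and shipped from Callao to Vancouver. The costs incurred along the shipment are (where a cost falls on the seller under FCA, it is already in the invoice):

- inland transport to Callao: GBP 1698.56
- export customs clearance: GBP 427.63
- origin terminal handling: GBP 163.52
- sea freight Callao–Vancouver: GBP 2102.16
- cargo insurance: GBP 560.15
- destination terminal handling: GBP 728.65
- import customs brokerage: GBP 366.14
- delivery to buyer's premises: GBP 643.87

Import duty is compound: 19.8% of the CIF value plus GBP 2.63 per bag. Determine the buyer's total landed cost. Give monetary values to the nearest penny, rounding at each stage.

FCA: the seller delivers export-cleared goods to the carrier; the buyer bears costs from that point.
Already in the invoice (seller's account under FCA): inland to port, export clearance — exclude.
CIF value = FCA price + origin terminal + freight + insurance = 196434.27 + 163.52 + 2102.16 + 560.15 = 199260.10
Ad valorem component: 199260.10 × 19.8% = 39453.50
Specific component: 20582 × 2.63 = 54130.66
Import duty = 39453.50 + 54130.66 = 93584.16
Buyer bears: origin terminal 163.52 + freight 2102.16 + insurance 560.15 + destination terminal 728.65 + brokerage 366.14 + delivery 643.87 + duty 93584.16 = 98148.65
Landed cost = invoice 196434.27 + 98148.65 = 294582.92

Total landed cost: GBP 294582.92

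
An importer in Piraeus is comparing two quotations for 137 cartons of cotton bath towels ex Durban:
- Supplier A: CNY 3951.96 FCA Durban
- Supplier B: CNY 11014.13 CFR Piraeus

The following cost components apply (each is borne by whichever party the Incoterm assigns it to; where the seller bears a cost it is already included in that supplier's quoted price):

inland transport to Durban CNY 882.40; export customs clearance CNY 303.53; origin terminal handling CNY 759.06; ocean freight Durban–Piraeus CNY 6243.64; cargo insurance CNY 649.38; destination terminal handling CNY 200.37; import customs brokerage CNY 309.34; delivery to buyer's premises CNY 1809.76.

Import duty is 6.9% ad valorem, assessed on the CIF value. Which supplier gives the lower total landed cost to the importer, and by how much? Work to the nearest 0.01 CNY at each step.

Supplier A is cheaper by CNY 63.57

Supplier A (FCA):
CIF value = FCA price + origin terminal + freight + insurance = 3951.96 + 759.06 + 6243.64 + 649.38 = 11604.04
Import duty = 11604.04 × 6.9% = 800.68
Buyer bears (A): 759.06 + 6243.64 + 649.38 + 200.37 + 309.34 + 1809.76 = 9971.55
Landed cost (A) = invoice 3951.96 + 9971.55 + duty 800.68 = 14724.19
Supplier B (CFR):
CIF value = CFR price + insurance = 11014.13 + 649.38 = 11663.51
Import duty = 11663.51 × 6.9% = 804.78
Buyer bears (B): 649.38 + 200.37 + 309.34 + 1809.76 = 2968.85
Landed cost (B) = invoice 11014.13 + 2968.85 + duty 804.78 = 14787.76
Difference = |14724.19 − 14787.76| = 63.57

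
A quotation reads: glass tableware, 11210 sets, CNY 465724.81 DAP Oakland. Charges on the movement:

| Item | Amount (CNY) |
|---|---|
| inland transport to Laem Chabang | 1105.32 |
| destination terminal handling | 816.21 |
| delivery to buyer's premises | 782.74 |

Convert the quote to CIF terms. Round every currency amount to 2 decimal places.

Not relevant to the conversion: inland to port — on the seller under both DAP and CIF; already in the DAP price and stays in the CIF price.
From DAP to CIF, the seller no longer bears: destination terminal, delivery.
CIF price = 465724.81 − 816.21 − 782.74 = 464125.86

CIF price: CNY 464125.86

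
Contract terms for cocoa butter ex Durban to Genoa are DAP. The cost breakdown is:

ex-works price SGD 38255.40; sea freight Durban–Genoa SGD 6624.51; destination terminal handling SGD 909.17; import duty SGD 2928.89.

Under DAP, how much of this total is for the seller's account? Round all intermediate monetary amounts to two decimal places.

DAP: the seller bears all costs to the named destination except import duty and clearance.
Seller's account: goods 38255.40 + freight 6624.51 + destination terminal 909.17 = 45789.08
Buyer's account: duty 2928.89 = 2928.89

Seller's account: SGD 45789.08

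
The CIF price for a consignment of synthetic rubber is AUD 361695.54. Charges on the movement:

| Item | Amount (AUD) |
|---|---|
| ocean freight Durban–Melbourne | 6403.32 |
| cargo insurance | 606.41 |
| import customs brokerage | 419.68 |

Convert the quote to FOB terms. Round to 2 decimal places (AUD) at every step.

Not relevant to the conversion: brokerage — on the buyer under both terms; not part of either seller's price.
From CIF to FOB, the seller no longer bears: freight, insurance.
FOB price = 361695.54 − 6403.32 − 606.41 = 354685.81

FOB price: AUD 354685.81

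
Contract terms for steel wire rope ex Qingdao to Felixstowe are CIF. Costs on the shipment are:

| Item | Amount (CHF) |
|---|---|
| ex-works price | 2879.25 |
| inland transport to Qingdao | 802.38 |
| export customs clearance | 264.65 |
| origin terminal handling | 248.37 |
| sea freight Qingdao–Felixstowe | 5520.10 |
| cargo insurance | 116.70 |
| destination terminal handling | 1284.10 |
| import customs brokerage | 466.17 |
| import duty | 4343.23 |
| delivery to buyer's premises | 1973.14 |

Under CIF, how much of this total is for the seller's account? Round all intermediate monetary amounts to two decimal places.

CIF: the seller pays costs through ocean freight and marine insurance to the destination port.
Seller's account: goods 2879.25 + inland to port 802.38 + export clearance 264.65 + origin terminal 248.37 + freight 5520.10 + insurance 116.70 = 9831.45
Buyer's account: destination terminal 1284.10 + brokerage 466.17 + duty 4343.23 + delivery 1973.14 = 8066.64

Seller's account: CHF 9831.45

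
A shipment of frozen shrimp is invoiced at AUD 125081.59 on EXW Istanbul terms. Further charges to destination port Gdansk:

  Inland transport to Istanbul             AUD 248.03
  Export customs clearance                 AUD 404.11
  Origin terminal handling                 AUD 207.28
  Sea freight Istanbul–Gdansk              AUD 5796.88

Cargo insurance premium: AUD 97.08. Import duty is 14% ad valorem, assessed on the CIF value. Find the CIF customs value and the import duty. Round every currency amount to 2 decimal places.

CIF = EXW price + pre-shipment costs + freight + insurance
CIF = 125081.59 + 248.03 + 404.11 + 207.28 + 5796.88 + 97.08 = 131834.97
Import duty = 131834.97 × 14% = 18456.90

CIF value: AUD 131834.97; import duty: AUD 18456.90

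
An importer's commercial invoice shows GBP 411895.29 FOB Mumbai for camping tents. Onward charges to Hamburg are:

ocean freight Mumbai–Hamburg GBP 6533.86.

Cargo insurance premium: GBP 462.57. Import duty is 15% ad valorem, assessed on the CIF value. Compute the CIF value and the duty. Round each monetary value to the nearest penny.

CIF = FOB price + freight + insurance
CIF = 411895.29 + 6533.86 + 462.57 = 418891.72
Import duty = 418891.72 × 15% = 62833.76

CIF value: GBP 418891.72; import duty: GBP 62833.76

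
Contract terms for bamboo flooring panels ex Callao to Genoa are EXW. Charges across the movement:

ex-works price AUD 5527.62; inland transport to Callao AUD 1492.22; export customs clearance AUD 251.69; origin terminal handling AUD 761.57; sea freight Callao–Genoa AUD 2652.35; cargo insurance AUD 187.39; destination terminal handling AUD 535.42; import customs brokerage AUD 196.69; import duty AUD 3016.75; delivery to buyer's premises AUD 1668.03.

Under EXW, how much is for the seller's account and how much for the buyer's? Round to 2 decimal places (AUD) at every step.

Seller: AUD 5527.62; buyer: AUD 10762.11

EXW: the seller makes goods available at their premises; the buyer bears all onward costs.
Seller's account: goods 5527.62 = 5527.62
Buyer's account: inland to port 1492.22 + export clearance 251.69 + origin terminal 761.57 + freight 2652.35 + insurance 187.39 + destination terminal 535.42 + brokerage 196.69 + duty 3016.75 + delivery 1668.03 = 10762.11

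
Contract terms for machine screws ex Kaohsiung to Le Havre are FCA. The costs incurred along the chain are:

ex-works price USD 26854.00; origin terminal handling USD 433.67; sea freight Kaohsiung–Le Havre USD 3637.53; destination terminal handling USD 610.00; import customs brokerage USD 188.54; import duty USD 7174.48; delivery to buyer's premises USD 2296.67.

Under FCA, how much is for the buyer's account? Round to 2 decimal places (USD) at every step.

Buyer's account: USD 14340.89

FCA: the seller delivers export-cleared goods to the carrier; the buyer bears costs from that point.
Seller's account: goods 26854.00 = 26854.00
Buyer's account: origin terminal 433.67 + freight 3637.53 + destination terminal 610.00 + brokerage 188.54 + duty 7174.48 + delivery 2296.67 = 14340.89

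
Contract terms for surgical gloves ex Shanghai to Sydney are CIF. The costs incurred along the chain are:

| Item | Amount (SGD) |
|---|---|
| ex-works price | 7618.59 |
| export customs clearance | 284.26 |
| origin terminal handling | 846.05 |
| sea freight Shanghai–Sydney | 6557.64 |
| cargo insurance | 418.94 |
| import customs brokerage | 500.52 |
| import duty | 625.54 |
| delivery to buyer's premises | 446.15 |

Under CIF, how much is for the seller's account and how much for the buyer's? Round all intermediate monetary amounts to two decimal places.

Seller: SGD 15725.48; buyer: SGD 1572.21

CIF: the seller pays costs through ocean freight and marine insurance to the destination port.
Seller's account: goods 7618.59 + export clearance 284.26 + origin terminal 846.05 + freight 6557.64 + insurance 418.94 = 15725.48
Buyer's account: brokerage 500.52 + duty 625.54 + delivery 446.15 = 1572.21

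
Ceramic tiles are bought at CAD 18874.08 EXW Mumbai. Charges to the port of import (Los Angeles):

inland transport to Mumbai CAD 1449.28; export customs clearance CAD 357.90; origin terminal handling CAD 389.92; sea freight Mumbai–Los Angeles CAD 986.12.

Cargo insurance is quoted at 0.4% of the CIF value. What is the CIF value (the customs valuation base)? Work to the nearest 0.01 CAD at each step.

Let C be the CIF value. C = EXW price + pre-shipment costs + freight + 0.4% × C
C − 0.4% × C = 18874.08 + 1449.28 + 357.90 + 389.92 + 986.12
0.996 × C = 22057.30
C = 22057.30 / 0.996 = 22145.88
Insurance premium = 0.4% × 22145.88 = 88.58

CIF value: CAD 22145.88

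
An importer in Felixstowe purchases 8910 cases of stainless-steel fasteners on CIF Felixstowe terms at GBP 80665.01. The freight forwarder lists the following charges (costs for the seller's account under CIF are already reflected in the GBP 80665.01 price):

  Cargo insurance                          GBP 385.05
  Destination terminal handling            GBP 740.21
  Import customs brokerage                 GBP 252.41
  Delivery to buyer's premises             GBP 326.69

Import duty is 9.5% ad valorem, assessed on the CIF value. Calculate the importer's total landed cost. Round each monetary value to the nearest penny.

CIF: the seller pays costs through ocean freight and marine insurance to the destination port.
Already in the invoice (seller's account under CIF): insurance — exclude.
The CIF price already equals the CIF value: 80665.01
Import duty = 80665.01 × 9.5% = 7663.18
Buyer bears: destination terminal 740.21 + brokerage 252.41 + delivery 326.69 + duty 7663.18 = 8982.49
Landed cost = invoice 80665.01 + 8982.49 = 89647.50

Total landed cost: GBP 89647.50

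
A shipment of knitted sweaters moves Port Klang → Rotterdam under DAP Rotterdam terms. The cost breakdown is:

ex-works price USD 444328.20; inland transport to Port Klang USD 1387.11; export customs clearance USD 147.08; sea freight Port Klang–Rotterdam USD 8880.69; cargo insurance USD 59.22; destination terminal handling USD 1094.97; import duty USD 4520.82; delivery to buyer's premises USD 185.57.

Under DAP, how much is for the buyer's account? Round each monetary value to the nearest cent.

Buyer's account: USD 4520.82

DAP: the seller bears all costs to the named destination except import duty and clearance.
Seller's account: goods 444328.20 + inland to port 1387.11 + export clearance 147.08 + freight 8880.69 + insurance 59.22 + destination terminal 1094.97 + delivery 185.57 = 456082.84
Buyer's account: duty 4520.82 = 4520.82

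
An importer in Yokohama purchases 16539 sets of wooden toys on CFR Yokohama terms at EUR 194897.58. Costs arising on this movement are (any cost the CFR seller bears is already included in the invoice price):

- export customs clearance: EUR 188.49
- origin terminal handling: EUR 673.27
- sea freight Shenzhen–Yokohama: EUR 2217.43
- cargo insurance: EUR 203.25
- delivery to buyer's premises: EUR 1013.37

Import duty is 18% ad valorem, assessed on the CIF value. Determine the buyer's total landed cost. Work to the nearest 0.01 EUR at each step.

Total landed cost: EUR 231232.35

CFR: the seller pays costs through ocean freight to the destination port, but not insurance.
Already in the invoice (seller's account under CFR): export clearance, origin terminal, freight — exclude.
CIF value = CFR price + insurance = 194897.58 + 203.25 = 195100.83
Import duty = 195100.83 × 18% = 35118.15
Buyer bears: insurance 203.25 + delivery 1013.37 + duty 35118.15 = 36334.77
Landed cost = invoice 194897.58 + 36334.77 = 231232.35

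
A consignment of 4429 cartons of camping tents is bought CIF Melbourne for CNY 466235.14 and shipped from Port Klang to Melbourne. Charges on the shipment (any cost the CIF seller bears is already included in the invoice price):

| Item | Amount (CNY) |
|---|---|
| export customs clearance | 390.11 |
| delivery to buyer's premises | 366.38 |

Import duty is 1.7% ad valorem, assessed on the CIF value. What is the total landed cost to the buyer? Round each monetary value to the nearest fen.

Total landed cost: CNY 474527.52

CIF: the seller pays costs through ocean freight and marine insurance to the destination port.
Already in the invoice (seller's account under CIF): export clearance — exclude.
The CIF price already equals the CIF value: 466235.14
Import duty = 466235.14 × 1.7% = 7926.00
Buyer bears: delivery 366.38 + duty 7926.00 = 8292.38
Landed cost = invoice 466235.14 + 8292.38 = 474527.52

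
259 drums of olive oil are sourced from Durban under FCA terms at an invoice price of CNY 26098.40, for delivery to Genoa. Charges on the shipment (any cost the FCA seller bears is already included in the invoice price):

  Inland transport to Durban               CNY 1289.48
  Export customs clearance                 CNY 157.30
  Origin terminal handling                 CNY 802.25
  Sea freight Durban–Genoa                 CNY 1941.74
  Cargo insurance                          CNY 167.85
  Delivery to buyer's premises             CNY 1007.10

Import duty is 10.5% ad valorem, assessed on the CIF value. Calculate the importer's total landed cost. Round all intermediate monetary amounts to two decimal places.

Total landed cost: CNY 33063.42

FCA: the seller delivers export-cleared goods to the carrier; the buyer bears costs from that point.
Already in the invoice (seller's account under FCA): inland to port, export clearance — exclude.
CIF value = FCA price + origin terminal + freight + insurance = 26098.40 + 802.25 + 1941.74 + 167.85 = 29010.24
Import duty = 29010.24 × 10.5% = 3046.08
Buyer bears: origin terminal 802.25 + freight 1941.74 + insurance 167.85 + delivery 1007.10 + duty 3046.08 = 6965.02
Landed cost = invoice 26098.40 + 6965.02 = 33063.42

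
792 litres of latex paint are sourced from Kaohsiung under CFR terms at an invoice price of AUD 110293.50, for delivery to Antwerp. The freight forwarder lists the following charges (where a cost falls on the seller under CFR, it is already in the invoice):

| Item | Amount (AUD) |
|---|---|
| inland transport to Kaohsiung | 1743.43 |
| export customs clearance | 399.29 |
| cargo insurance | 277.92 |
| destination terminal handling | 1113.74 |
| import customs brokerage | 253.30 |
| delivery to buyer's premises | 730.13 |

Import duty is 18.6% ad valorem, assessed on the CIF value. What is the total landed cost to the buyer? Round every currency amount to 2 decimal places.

Total landed cost: AUD 133234.87

CFR: the seller pays costs through ocean freight to the destination port, but not insurance.
Already in the invoice (seller's account under CFR): inland to port, export clearance — exclude.
CIF value = CFR price + insurance = 110293.50 + 277.92 = 110571.42
Import duty = 110571.42 × 18.6% = 20566.28
Buyer bears: insurance 277.92 + destination terminal 1113.74 + brokerage 253.30 + delivery 730.13 + duty 20566.28 = 22941.37
Landed cost = invoice 110293.50 + 22941.37 = 133234.87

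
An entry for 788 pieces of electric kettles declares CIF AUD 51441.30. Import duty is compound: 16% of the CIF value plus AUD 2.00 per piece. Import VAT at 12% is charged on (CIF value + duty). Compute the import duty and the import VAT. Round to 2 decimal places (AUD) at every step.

Import duty: AUD 9806.61; import VAT: AUD 7349.75

Ad valorem component: 51441.30 × 16% = 8230.61
Specific component: 788 × 2.00 = 1576.00
Import duty = 8230.61 + 1576.00 = 9806.61
VAT base = CIF + duty = 51441.30 + 9806.61 = 61247.91
Import VAT = 61247.91 × 12% = 7349.75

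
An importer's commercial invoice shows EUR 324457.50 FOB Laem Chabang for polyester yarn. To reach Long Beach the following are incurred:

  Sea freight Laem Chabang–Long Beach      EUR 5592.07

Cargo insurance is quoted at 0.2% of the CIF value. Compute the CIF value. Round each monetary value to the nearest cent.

CIF value: EUR 330710.99

Let C be the CIF value. C = FOB price + freight + 0.2% × C
C − 0.2% × C = 324457.50 + 5592.07
0.998 × C = 330049.57
C = 330049.57 / 0.998 = 330710.99
Insurance premium = 0.2% × 330710.99 = 661.42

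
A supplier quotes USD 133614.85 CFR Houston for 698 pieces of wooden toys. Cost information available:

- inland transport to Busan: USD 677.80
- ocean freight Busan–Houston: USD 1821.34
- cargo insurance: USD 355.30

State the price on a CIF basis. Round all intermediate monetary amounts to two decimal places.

CIF price: USD 133970.15

Not relevant to the conversion: freight, inland to port — on the seller under both CFR and CIF; already in the CFR price and stays in the CIF price.
From CFR to CIF, the seller additionally bears: insurance.
CIF price = 133614.85 + 355.30 = 133970.15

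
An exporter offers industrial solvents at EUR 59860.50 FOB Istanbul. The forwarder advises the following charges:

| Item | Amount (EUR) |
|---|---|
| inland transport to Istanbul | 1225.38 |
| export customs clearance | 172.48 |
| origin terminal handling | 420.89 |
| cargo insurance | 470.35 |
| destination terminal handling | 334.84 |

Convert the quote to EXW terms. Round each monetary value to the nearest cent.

Not relevant to the conversion: insurance, destination terminal — on the buyer under both terms; not part of either seller's price.
From FOB to EXW, the seller no longer bears: inland to port, export clearance, origin terminal.
EXW price = 59860.50 − 1225.38 − 172.48 − 420.89 = 58041.75

EXW price: EUR 58041.75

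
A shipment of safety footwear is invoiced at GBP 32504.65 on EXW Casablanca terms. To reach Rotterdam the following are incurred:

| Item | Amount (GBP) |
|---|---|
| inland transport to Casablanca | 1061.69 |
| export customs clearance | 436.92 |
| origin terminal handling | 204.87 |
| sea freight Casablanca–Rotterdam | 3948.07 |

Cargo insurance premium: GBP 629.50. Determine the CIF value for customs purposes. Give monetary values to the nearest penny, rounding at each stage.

CIF = EXW price + pre-shipment costs + freight + insurance
CIF = 32504.65 + 1061.69 + 436.92 + 204.87 + 3948.07 + 629.50 = 38785.70

CIF value: GBP 38785.70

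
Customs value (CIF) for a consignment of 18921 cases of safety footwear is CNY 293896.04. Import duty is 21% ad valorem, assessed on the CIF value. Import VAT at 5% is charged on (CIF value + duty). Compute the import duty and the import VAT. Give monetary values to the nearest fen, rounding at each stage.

Import duty: CNY 61718.17; import VAT: CNY 17780.71

Import duty = 293896.04 × 21% = 61718.17
VAT base = CIF + duty = 293896.04 + 61718.17 = 355614.21
Import VAT = 355614.21 × 5% = 17780.71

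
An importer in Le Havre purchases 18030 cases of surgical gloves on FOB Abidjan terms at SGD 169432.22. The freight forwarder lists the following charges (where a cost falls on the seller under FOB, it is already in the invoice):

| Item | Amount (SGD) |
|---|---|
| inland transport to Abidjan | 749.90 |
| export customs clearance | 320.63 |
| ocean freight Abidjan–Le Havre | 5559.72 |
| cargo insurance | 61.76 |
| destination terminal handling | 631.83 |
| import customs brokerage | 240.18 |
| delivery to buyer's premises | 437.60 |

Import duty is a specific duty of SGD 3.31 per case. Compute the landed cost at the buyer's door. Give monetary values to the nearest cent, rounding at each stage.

FOB: the seller bears costs until goods are on board at the origin port; the buyer bears freight, insurance and all costs thereafter.
Already in the invoice (seller's account under FOB): inland to port, export clearance — exclude.
CIF value = FOB price + freight + insurance = 169432.22 + 5559.72 + 61.76 = 175053.70
Import duty = 18030 × 3.31 = 59679.30
Buyer bears: freight 5559.72 + insurance 61.76 + destination terminal 631.83 + brokerage 240.18 + delivery 437.60 + duty 59679.30 = 66610.39
Landed cost = invoice 169432.22 + 66610.39 = 236042.61

Total landed cost: SGD 236042.61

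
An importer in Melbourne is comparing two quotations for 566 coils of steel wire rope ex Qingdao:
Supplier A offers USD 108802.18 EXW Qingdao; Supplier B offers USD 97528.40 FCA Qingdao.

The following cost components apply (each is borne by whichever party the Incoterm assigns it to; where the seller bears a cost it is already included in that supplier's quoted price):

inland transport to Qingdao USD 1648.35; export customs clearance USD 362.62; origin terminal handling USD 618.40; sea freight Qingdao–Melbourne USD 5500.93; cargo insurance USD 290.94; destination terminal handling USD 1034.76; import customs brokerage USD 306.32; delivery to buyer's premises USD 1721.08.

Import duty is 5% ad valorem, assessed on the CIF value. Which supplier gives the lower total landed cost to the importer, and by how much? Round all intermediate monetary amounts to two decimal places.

Supplier A (EXW):
CIF value = EXW price + inland to port + export clearance + origin terminal + freight + insurance = 108802.18 + 1648.35 + 362.62 + 618.40 + 5500.93 + 290.94 = 117223.42
Import duty = 117223.42 × 5% = 5861.17
Buyer bears (A): 1648.35 + 362.62 + 618.40 + 5500.93 + 290.94 + 1034.76 + 306.32 + 1721.08 = 11483.40
Landed cost (A) = invoice 108802.18 + 11483.40 + duty 5861.17 = 126146.75
Supplier B (FCA):
CIF value = FCA price + origin terminal + freight + insurance = 97528.40 + 618.40 + 5500.93 + 290.94 = 103938.67
Import duty = 103938.67 × 5% = 5196.93
Buyer bears (B): 618.40 + 5500.93 + 290.94 + 1034.76 + 306.32 + 1721.08 = 9472.43
Landed cost (B) = invoice 97528.40 + 9472.43 + duty 5196.93 = 112197.76
Difference = |126146.75 − 112197.76| = 13948.99

Supplier B is cheaper by USD 13948.99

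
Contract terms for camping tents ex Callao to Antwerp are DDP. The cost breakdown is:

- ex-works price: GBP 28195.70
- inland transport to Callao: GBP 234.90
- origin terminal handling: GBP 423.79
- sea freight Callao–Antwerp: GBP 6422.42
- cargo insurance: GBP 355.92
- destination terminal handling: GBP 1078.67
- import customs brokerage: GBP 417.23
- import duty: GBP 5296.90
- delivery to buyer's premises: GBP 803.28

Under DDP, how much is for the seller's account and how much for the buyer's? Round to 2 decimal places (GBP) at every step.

DDP: the seller bears all costs including import duty.
Seller's account: goods 28195.70 + inland to port 234.90 + origin terminal 423.79 + freight 6422.42 + insurance 355.92 + destination terminal 1078.67 + brokerage 417.23 + duty 5296.90 + delivery 803.28 = 43228.81
Buyer's account: 0.00

Seller: GBP 43228.81; buyer: GBP 0.00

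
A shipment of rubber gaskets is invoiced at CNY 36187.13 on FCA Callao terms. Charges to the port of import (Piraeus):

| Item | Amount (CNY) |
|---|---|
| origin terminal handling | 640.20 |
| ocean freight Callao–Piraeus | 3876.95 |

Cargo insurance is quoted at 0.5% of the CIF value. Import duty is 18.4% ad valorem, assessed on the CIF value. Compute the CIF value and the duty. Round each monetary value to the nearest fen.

CIF value: CNY 40908.82; import duty: CNY 7527.22

Let C be the CIF value. C = FCA price + pre-shipment costs + freight + 0.5% × C
C − 0.5% × C = 36187.13 + 640.20 + 3876.95
0.995 × C = 40704.28
C = 40704.28 / 0.995 = 40908.82
Insurance premium = 0.5% × 40908.82 = 204.54
Import duty = 40908.82 × 18.4% = 7527.22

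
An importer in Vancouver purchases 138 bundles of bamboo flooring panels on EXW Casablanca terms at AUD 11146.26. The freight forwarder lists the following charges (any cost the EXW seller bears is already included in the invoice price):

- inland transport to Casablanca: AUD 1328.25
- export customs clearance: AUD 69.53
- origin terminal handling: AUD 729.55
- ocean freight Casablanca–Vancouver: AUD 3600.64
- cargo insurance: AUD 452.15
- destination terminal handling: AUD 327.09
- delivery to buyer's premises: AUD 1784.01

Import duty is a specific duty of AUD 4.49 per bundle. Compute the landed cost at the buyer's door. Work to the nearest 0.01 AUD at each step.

EXW: the seller makes goods available at their premises; the buyer bears all onward costs.
CIF value = EXW price + inland to port + export clearance + origin terminal + freight + insurance = 11146.26 + 1328.25 + 69.53 + 729.55 + 3600.64 + 452.15 = 17326.38
Import duty = 138 × 4.49 = 619.62
Buyer bears: inland to port 1328.25 + export clearance 69.53 + origin terminal 729.55 + freight 3600.64 + insurance 452.15 + destination terminal 327.09 + delivery 1784.01 + duty 619.62 = 8910.84
Landed cost = invoice 11146.26 + 8910.84 = 20057.10

Total landed cost: AUD 20057.10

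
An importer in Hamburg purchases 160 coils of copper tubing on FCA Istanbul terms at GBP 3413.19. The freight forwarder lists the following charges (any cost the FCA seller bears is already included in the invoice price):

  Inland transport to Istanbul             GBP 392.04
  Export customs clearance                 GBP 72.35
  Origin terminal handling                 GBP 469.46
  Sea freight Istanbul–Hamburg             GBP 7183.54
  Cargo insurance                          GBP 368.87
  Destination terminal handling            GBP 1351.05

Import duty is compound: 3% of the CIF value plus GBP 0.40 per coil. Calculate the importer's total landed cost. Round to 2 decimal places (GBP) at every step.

FCA: the seller delivers export-cleared goods to the carrier; the buyer bears costs from that point.
Already in the invoice (seller's account under FCA): inland to port, export clearance — exclude.
CIF value = FCA price + origin terminal + freight + insurance = 3413.19 + 469.46 + 7183.54 + 368.87 = 11435.06
Ad valorem component: 11435.06 × 3% = 343.05
Specific component: 160 × 0.40 = 64.00
Import duty = 343.05 + 64.00 = 407.05
Buyer bears: origin terminal 469.46 + freight 7183.54 + insurance 368.87 + destination terminal 1351.05 + duty 407.05 = 9779.97
Landed cost = invoice 3413.19 + 9779.97 = 13193.16

Total landed cost: GBP 13193.16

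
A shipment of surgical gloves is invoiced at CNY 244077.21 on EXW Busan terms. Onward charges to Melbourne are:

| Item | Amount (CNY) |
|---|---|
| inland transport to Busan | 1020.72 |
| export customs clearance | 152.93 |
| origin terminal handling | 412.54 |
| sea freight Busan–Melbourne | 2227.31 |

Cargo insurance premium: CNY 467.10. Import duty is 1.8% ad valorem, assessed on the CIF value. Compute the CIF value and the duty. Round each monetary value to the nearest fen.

CIF = EXW price + pre-shipment costs + freight + insurance
CIF = 244077.21 + 1020.72 + 152.93 + 412.54 + 2227.31 + 467.10 = 248357.81
Import duty = 248357.81 × 1.8% = 4470.44

CIF value: CNY 248357.81; import duty: CNY 4470.44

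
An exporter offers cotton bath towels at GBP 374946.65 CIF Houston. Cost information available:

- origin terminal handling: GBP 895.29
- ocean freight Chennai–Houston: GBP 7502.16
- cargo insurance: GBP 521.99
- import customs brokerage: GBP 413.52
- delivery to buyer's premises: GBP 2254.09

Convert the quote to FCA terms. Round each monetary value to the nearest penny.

Not relevant to the conversion: brokerage, delivery — on the buyer under both terms; not part of either seller's price.
From CIF to FCA, the seller no longer bears: origin terminal, freight, insurance.
FCA price = 374946.65 − 895.29 − 7502.16 − 521.99 = 366027.21

FCA price: GBP 366027.21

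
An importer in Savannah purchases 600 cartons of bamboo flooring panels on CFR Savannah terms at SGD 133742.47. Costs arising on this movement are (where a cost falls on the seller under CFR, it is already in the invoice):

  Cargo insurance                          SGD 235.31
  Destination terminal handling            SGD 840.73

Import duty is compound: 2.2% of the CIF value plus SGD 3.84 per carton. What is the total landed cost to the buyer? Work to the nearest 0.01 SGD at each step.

Total landed cost: SGD 140070.02

CFR: the seller pays costs through ocean freight to the destination port, but not insurance.
CIF value = CFR price + insurance = 133742.47 + 235.31 = 133977.78
Ad valorem component: 133977.78 × 2.2% = 2947.51
Specific component: 600 × 3.84 = 2304.00
Import duty = 2947.51 + 2304.00 = 5251.51
Buyer bears: insurance 235.31 + destination terminal 840.73 + duty 5251.51 = 6327.55
Landed cost = invoice 133742.47 + 6327.55 = 140070.02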